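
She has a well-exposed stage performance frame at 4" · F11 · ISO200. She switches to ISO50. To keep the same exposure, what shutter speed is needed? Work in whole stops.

15 s

ISO: 200 → 100 → 50 — 2 stops dropped (darker).
Need 2 stops brighter from the shutter speed: 4 → 8 → 15.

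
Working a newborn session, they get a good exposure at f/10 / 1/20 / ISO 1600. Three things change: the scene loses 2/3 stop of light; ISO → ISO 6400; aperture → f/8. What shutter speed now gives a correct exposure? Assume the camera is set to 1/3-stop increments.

Scene light: 2/3 stop darker.
ISO: 1600 → 2000 → 2500 → 3200 → 4000 → 5000 → 6400 — 2 stops higher (brighter).
Aperture: f/10 → f/9 → f/8 — 2/3 stop larger aperture (brighter).
Net so far: 2 stops brighter. Shutter speed: 1/20 → 1/25 → 1/30 → 1/40 → 1/50 → 1/60 → 1/80.

1/80s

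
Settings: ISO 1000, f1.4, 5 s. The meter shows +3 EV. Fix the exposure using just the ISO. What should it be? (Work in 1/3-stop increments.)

Overexposed by 3 stops → need 3 stops darker.
ISO: 1000 → 800 → 640 → 500 → 400 → 320 → 250 → 200 → 160 → 125.

ISO 125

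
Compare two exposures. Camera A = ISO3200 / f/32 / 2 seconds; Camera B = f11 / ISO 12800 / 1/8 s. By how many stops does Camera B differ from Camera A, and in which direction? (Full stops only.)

1 stop brighter

Aperture: f/32 → f/22 → f/16 → f/11 — 3 stops opened up (brighter).
Shutter speed: 2 → 1 → 1/2 → 1/4 → 1/8 — 4 stops faster (darker).
ISO: 3200 → 6400 → 12800 — 2 stops higher (brighter).
Net: +3 −4 +2 = +1 stop.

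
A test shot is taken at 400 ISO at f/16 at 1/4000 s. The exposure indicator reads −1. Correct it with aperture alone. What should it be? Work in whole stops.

Underexposed by 1 stop → need 1 stop brighter.
Aperture: f/16 → f/11.

f/11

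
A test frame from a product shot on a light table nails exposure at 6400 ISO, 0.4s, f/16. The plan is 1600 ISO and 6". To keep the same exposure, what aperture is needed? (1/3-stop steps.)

ISO: 6400 → 5000 → 4000 → 3200 → 2500 → 2000 → 1600 — 2 stops lower (darker).
Shutter speed: 0.4 → 0.5 → 0.6 → 0.8 → 1 → 1.3 → 1.6 → 2 → 2.5 → 3.2 → 4 → 5 → 6 — 4 stops slower (brighter).
Net change so far: 2 stops brighter. Offset with the aperture: f/16 → f/18 → f/20 → f/22 → f/25 → f/29 → f/32.

f/32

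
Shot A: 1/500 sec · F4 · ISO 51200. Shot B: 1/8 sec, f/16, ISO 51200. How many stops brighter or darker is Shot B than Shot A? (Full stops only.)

Aperture: f/4 → f/5.6 → f/8 → f/11 → f/16 — 4 stops narrower (darker).
Shutter speed: 1/500 → 1/250 → 1/125 → 1/60 → 1/30 → 1/15 → 1/8 — 6 stops longer (brighter).
ISO: unchanged.
Net: −4 +6 = +2 stops.

2 stops brighter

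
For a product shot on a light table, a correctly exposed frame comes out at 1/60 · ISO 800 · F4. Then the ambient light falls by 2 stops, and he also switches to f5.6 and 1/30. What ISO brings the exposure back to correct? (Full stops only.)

ISO 3200

Scene light: 2 stops darker.
Aperture: f/4 → f/5.6 — 1 stop stopped down (darker).
Shutter speed: 1/60 → 1/30 — 1 stop longer (brighter).
Net so far: 2 stops darker. ISO: 800 → 1600 → 3200.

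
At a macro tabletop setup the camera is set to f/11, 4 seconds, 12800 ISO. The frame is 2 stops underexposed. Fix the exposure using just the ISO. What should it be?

Underexposed by 2 stops → need 2 stops brighter.
ISO: 12800 → 25600 → 51200.

ISO 51200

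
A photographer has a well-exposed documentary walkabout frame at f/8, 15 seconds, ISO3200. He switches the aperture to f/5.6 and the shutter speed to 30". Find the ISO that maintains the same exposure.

Aperture: f/8 → f/5.6 — 1 stop larger aperture (brighter).
Shutter speed: 15 → 30 — 1 stop slower (brighter).
Net change so far: 2 stops brighter. Offset with the ISO: 3200 → 1600 → 800.

ISO 800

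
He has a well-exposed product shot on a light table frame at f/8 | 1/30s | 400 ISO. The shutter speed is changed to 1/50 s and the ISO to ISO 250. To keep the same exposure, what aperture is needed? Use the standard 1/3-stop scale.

f/5

Shutter speed: 1/30 → 1/40 → 1/50 — 2/3 stop shorter (darker).
ISO: 400 → 320 → 250 — 2/3 stop dropped (darker).
Net change so far: 1 1/3 stops darker. Offset with the aperture: f/8 → f/7.1 → f/6.3 → f/5.6 → f/5.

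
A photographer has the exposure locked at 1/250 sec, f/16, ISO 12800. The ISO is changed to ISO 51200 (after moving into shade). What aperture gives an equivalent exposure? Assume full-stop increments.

ISO: 12800 → 25600 → 51200 — 2 stops raised (brighter).
Need 2 stops darker from the aperture: f/16 → f/22 → f/32.

f/32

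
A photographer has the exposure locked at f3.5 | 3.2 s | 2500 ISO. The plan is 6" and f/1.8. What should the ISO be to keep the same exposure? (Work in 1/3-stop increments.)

ISO 320

Shutter speed: 3.2 → 4 → 5 → 6 — 1 stop slower (brighter).
Aperture: f/3.5 → f/3.2 → f/2.8 → f/2.5 → f/2.2 → f/2 → f/1.8 — 2 stops opened up (brighter).
Net change so far: 3 stops brighter. Offset with the ISO: 2500 → 2000 → 1600 → 1250 → 1000 → 800 → 640 → 500 → 400 → 320.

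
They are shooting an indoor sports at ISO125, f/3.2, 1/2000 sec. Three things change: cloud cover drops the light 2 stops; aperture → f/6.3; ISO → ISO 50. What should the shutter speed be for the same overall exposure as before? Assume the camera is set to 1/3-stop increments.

1/50s

Scene light: 2 stops darker.
Aperture: f/3.2 → f/3.5 → f/4 → f/4.5 → f/5 → f/5.6 → f/6.3 — 2 stops smaller aperture (darker).
ISO: 125 → 100 → 80 → 64 → 50 — 1 1/3 stops dropped (darker).
Net so far: 5 1/3 stops darker. Shutter speed: 1/2000 → 1/1600 → 1/1250 → 1/1000 → 1/800 → 1/640 → 1/500 → 1/400 → 1/320 → 1/250 → 1/200 → 1/160 → 1/125 → 1/100 → 1/80 → 1/60 → 1/50.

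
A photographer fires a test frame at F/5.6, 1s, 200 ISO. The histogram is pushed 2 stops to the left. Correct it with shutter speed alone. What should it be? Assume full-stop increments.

Underexposed by 2 stops → need 2 stops brighter.
Shutter speed: 1 → 2 → 4.

4 s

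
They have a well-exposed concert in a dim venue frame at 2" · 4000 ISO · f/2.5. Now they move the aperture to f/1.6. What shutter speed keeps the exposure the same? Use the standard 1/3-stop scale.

Aperture: f/2.5 → f/2.2 → f/2 → f/1.8 → f/1.6 — 1 1/3 stops wider (brighter).
Need 1 1/3 stops darker from the shutter speed: 2 → 1.6 → 1.3 → 1 → 0.8.

0.8 s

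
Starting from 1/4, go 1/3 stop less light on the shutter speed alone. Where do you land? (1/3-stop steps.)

Shutter speed: 1/4 → 1/5 — 1/3 stop shorter (darker).

1/5s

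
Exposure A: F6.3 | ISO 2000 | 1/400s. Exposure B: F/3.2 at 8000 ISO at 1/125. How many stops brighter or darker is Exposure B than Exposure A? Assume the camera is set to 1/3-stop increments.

Aperture: f/6.3 → f/5.6 → f/5 → f/4.5 → f/4 → f/3.5 → f/3.2 — 2 stops larger aperture (brighter).
Shutter speed: 1/400 → 1/320 → 1/250 → 1/200 → 1/160 → 1/125 — 1 2/3 stops slower (brighter).
ISO: 2000 → 2500 → 3200 → 4000 → 5000 → 6400 → 8000 — 2 stops higher (brighter).
Net: +2 +1 2/3 +2 = +5 2/3 stops.

5 2/3 stops brighter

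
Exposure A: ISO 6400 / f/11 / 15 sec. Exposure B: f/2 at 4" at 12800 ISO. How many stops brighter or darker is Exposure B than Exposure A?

4 stops brighter

Aperture: f/11 → f/8 → f/5.6 → f/4 → f/2.8 → f/2 — 5 stops opened up (brighter).
Shutter speed: 15 → 8 → 4 — 2 stops faster (darker).
ISO: 6400 → 12800 — 1 stop raised (brighter).
Net: +5 −2 +1 = +4 stops.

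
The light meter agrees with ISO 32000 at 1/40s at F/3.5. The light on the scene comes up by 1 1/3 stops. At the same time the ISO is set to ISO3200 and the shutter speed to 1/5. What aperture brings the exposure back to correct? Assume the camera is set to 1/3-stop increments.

f/5

Scene light: 1 1/3 stops brighter.
ISO: 32000 → 25600 → 20000 → 16000 → 12800 → 10000 → 8000 → 6400 → 5000 → 4000 → 3200 — 3 1/3 stops dropped (darker).
Shutter speed: 1/40 → 1/30 → 1/25 → 1/20 → 1/15 → 1/13 → 1/10 → 1/8 → 1/6 → 1/5 — 3 stops slower (brighter).
Net so far: 1 stop brighter. Aperture: f/3.5 → f/4 → f/4.5 → f/5.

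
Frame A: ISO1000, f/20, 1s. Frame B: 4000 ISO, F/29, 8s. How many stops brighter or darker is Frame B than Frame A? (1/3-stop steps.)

4 stops brighter

Aperture: f/20 → f/22 → f/25 → f/29 — 1 stop stopped down (darker).
Shutter speed: 1 → 1.3 → 1.6 → 2 → 2.5 → 3.2 → 4 → 5 → 6 → 8 — 3 stops slower (brighter).
ISO: 1000 → 1250 → 1600 → 2000 → 2500 → 3200 → 4000 — 2 stops raised (brighter).
Net: −1 +3 +2 = +4 stops.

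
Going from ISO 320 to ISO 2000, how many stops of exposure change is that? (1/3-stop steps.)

2 2/3 stops

320 → 400 → 500 → 640 → 800 → 1000 → 1250 → 1600 → 2000 — count the steps: 8 third-stops = 2 2/3 stops.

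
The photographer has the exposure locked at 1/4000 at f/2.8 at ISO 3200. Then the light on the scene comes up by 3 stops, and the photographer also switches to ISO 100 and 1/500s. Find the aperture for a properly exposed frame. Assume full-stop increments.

Scene light: 3 stops brighter.
ISO: 3200 → 1600 → 800 → 400 → 200 → 100 — 5 stops lower (darker).
Shutter speed: 1/4000 → 1/2000 → 1/1000 → 1/500 — 3 stops longer (brighter).
Net so far: 1 stop brighter. Aperture: f/2.8 → f/4.

f/4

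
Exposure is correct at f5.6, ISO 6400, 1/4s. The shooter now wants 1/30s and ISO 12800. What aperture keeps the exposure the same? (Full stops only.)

Shutter speed: 1/4 → 1/8 → 1/15 → 1/30 — 3 stops shorter (darker).
ISO: 6400 → 12800 — 1 stop raised (brighter).
Net change so far: 2 stops darker. Offset with the aperture: f/5.6 → f/4 → f/2.8.

f/2.8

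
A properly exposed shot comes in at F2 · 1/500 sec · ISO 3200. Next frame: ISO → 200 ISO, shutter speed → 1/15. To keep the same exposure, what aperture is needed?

f/2.8

ISO: 3200 → 1600 → 800 → 400 → 200 — 4 stops dropped (darker).
Shutter speed: 1/500 → 1/250 → 1/125 → 1/60 → 1/30 → 1/15 — 5 stops longer (brighter).
Net change so far: 1 stop brighter. Offset with the aperture: f/2 → f/2.8.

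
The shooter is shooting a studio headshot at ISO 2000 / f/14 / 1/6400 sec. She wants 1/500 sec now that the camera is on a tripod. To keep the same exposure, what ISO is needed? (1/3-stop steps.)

ISO 160

Shutter speed: 1/6400 → 1/5000 → 1/4000 → 1/3200 → 1/2500 → 1/2000 → 1/1600 → 1/1250 → 1/1000 → 1/800 → 1/640 → 1/500 — 3 2/3 stops slower (brighter).
Need 3 2/3 stops darker from the ISO: 2000 → 1600 → 1250 → 1000 → 800 → 640 → 500 → 400 → 320 → 250 → 200 → 160.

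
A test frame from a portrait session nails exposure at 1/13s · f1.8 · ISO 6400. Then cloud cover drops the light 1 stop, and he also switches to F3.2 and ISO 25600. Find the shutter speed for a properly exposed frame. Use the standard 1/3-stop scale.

1/8s

Scene light: 1 stop darker.
Aperture: f/1.8 → f/2 → f/2.2 → f/2.5 → f/2.8 → f/3.2 — 1 2/3 stops smaller aperture (darker).
ISO: 6400 → 8000 → 10000 → 12800 → 16000 → 20000 → 25600 — 2 stops raised (brighter).
Net so far: 2/3 stop darker. Shutter speed: 1/13 → 1/10 → 1/8.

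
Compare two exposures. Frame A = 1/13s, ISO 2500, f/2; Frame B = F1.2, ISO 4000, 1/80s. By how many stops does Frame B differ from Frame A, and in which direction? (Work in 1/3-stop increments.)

Aperture: f/2 → f/1.8 → f/1.6 → f/1.4 → f/1.2 — 1 1/3 stops larger aperture (brighter).
Shutter speed: 1/13 → 1/15 → 1/20 → 1/25 → 1/30 → 1/40 → 1/50 → 1/60 → 1/80 — 2 2/3 stops shorter (darker).
ISO: 2500 → 3200 → 4000 — 2/3 stop higher (brighter).
Net: +1 1/3 −2 2/3 +2/3 = −2/3 stops.

2/3 stop darker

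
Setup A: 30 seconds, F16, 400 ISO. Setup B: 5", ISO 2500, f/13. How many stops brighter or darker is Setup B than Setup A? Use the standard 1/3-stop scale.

2/3 stop brighter

Aperture: f/16 → f/14 → f/13 — 2/3 stop larger aperture (brighter).
Shutter speed: 30 → 25 → 20 → 15 → 13 → 10 → 8 → 6 → 5 — 2 2/3 stops faster (darker).
ISO: 400 → 500 → 640 → 800 → 1000 → 1250 → 1600 → 2000 → 2500 — 2 2/3 stops raised (brighter).
Net: +2/3 −2 2/3 +2 2/3 = +2/3 stops.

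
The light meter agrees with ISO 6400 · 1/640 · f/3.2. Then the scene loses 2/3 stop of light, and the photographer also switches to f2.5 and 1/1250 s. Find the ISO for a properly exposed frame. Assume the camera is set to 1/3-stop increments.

ISO 12800

Scene light: 2/3 stop darker.
Aperture: f/3.2 → f/2.8 → f/2.5 — 2/3 stop wider (brighter).
Shutter speed: 1/640 → 1/800 → 1/1000 → 1/1250 — 1 stop faster (darker).
Net so far: 1 stop darker. ISO: 6400 → 8000 → 10000 → 12800.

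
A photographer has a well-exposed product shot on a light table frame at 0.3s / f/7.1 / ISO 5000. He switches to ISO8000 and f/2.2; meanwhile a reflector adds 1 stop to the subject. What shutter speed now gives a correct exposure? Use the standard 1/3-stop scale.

1/100s

Scene light: 1 stop brighter.
ISO: 5000 → 6400 → 8000 — 2/3 stop higher (brighter).
Aperture: f/7.1 → f/6.3 → f/5.6 → f/5 → f/4.5 → f/4 → f/3.5 → f/3.2 → f/2.8 → f/2.5 → f/2.2 — 3 1/3 stops larger aperture (brighter).
Net so far: 5 stops brighter. Shutter speed: 0.3 → 1/4 → 1/5 → 1/6 → 1/8 → 1/10 → 1/13 → 1/15 → 1/20 → 1/25 → 1/30 → 1/40 → 1/50 → 1/60 → 1/80 → 1/100.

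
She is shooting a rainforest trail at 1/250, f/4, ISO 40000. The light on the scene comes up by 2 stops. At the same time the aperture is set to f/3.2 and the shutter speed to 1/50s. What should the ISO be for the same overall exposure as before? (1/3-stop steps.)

Scene light: 2 stops brighter.
Aperture: f/4 → f/3.5 → f/3.2 — 2/3 stop larger aperture (brighter).
Shutter speed: 1/250 → 1/200 → 1/160 → 1/125 → 1/100 → 1/80 → 1/60 → 1/50 — 2 1/3 stops longer (brighter).
Net so far: 5 stops brighter. ISO: 40000 → 32000 → 25600 → 20000 → 16000 → 12800 → 10000 → 8000 → 6400 → 5000 → 4000 → 3200 → 2500 → 2000 → 1600 → 1250.

ISO 1250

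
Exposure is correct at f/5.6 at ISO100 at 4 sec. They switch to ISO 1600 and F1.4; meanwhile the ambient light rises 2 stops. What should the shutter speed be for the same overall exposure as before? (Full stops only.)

Scene light: 2 stops brighter.
ISO: 100 → 200 → 400 → 800 → 1600 — 4 stops raised (brighter).
Aperture: f/5.6 → f/4 → f/2.8 → f/2 → f/1.4 — 4 stops wider (brighter).
Net so far: 10 stops brighter. Shutter speed: 4 → 2 → 1 → 1/2 → 1/4 → 1/8 → 1/15 → 1/30 → 1/60 → 1/125 → 1/250.

1/250s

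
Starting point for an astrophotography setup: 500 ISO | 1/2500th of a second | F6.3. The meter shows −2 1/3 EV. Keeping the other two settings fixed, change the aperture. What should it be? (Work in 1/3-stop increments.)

f/2.8

Underexposed by 2 1/3 stops → need 2 1/3 stops brighter.
Aperture: f/6.3 → f/5.6 → f/5 → f/4.5 → f/4 → f/3.5 → f/3.2 → f/2.8.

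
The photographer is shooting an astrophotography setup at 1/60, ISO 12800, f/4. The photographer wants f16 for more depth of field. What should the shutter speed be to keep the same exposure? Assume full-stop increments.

Aperture: f/4 → f/5.6 → f/8 → f/11 → f/16 — 4 stops smaller aperture (darker).
Need 4 stops brighter from the shutter speed: 1/60 → 1/30 → 1/15 → 1/8 → 1/4.

1/4s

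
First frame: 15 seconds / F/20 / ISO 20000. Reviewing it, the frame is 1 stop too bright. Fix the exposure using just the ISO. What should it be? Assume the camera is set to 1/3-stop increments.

ISO 10000

Overexposed by 1 stop → need 1 stop darker.
ISO: 20000 → 16000 → 12800 → 10000.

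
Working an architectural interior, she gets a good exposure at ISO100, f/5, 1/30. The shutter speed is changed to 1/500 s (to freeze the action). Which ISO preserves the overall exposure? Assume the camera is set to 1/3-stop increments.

Shutter speed: 1/30 → 1/40 → 1/50 → 1/60 → 1/80 → 1/100 → 1/125 → 1/160 → 1/200 → 1/250 → 1/320 → 1/400 → 1/500 — 4 stops shorter (darker).
Need 4 stops brighter from the ISO: 100 → 125 → 160 → 200 → 250 → 320 → 400 → 500 → 640 → 800 → 1000 → 1250 → 1600.

ISO 1600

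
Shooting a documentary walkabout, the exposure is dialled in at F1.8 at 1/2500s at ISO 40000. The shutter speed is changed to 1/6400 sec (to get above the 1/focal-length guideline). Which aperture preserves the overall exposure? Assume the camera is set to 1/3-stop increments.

f/1.1

Shutter speed: 1/2500 → 1/3200 → 1/4000 → 1/5000 → 1/6400 — 1 1/3 stops faster (darker).
Need 1 1/3 stops brighter from the aperture: f/1.8 → f/1.6 → f/1.4 → f/1.2 → f/1.1.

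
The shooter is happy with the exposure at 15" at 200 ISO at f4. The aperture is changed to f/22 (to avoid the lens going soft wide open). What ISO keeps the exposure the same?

Aperture: f/4 → f/5.6 → f/8 → f/11 → f/16 → f/22 — 5 stops narrower (darker).
Need 5 stops brighter from the ISO: 200 → 400 → 800 → 1600 → 3200 → 6400.

ISO 6400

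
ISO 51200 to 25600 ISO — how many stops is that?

1 stop

51200 → 25600 — count the steps: 1 stop.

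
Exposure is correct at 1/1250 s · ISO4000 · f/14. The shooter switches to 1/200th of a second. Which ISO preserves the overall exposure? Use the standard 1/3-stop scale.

Shutter speed: 1/1250 → 1/1000 → 1/800 → 1/640 → 1/500 → 1/400 → 1/320 → 1/250 → 1/200 — 2 2/3 stops slower (brighter).
Need 2 2/3 stops darker from the ISO: 4000 → 3200 → 2500 → 2000 → 1600 → 1250 → 1000 → 800 → 640.

ISO 640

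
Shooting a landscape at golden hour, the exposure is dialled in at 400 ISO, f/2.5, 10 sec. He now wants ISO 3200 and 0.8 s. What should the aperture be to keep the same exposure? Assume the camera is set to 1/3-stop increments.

f/2

ISO: 400 → 500 → 640 → 800 → 1000 → 1250 → 1600 → 2000 → 2500 → 3200 — 3 stops higher (brighter).
Shutter speed: 10 → 8 → 6 → 5 → 4 → 3.2 → 2.5 → 2 → 1.6 → 1.3 → 1 → 0.8 — 3 2/3 stops shorter (darker).
Net change so far: 2/3 stop darker. Offset with the aperture: f/2.5 → f/2.2 → f/2.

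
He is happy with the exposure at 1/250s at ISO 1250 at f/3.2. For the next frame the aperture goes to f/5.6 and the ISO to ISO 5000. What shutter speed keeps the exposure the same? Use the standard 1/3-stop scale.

1/320s

Aperture: f/3.2 → f/3.5 → f/4 → f/4.5 → f/5 → f/5.6 — 1 2/3 stops stopped down (darker).
ISO: 1250 → 1600 → 2000 → 2500 → 3200 → 4000 → 5000 — 2 stops raised (brighter).
Net change so far: 1/3 stop brighter. Offset with the shutter speed: 1/250 → 1/320.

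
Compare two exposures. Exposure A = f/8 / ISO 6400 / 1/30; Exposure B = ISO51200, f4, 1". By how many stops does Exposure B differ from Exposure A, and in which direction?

10 stops brighter

Aperture: f/8 → f/5.6 → f/4 — 2 stops wider (brighter).
Shutter speed: 1/30 → 1/15 → 1/8 → 1/4 → 1/2 → 1 — 5 stops slower (brighter).
ISO: 6400 → 12800 → 25600 → 51200 — 3 stops higher (brighter).
Net: +2 +5 +3 = +10 stops.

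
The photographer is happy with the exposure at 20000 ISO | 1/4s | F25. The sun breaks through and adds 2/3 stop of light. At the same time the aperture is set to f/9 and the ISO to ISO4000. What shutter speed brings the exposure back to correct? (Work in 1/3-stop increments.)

Scene light: 2/3 stop brighter.
Aperture: f/25 → f/22 → f/20 → f/18 → f/16 → f/14 → f/13 → f/11 → f/10 → f/9 — 3 stops wider (brighter).
ISO: 20000 → 16000 → 12800 → 10000 → 8000 → 6400 → 5000 → 4000 — 2 1/3 stops dropped (darker).
Net so far: 1 1/3 stops brighter. Shutter speed: 1/4 → 1/5 → 1/6 → 1/8 → 1/10.

1/10s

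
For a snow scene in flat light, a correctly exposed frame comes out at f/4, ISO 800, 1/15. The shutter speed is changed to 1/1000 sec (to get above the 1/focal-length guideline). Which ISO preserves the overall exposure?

Shutter speed: 1/15 → 1/30 → 1/60 → 1/125 → 1/250 → 1/500 → 1/1000 — 6 stops faster (darker).
Need 6 stops brighter from the ISO: 800 → 1600 → 3200 → 6400 → 12800 → 25600 → 51200.

ISO 51200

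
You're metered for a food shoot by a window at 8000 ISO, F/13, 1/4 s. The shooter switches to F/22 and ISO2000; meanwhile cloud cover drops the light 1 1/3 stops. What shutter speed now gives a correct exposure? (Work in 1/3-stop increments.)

8 s

Scene light: 1 1/3 stops darker.
Aperture: f/13 → f/14 → f/16 → f/18 → f/20 → f/22 — 1 2/3 stops smaller aperture (darker).
ISO: 8000 → 6400 → 5000 → 4000 → 3200 → 2500 → 2000 — 2 stops lower (darker).
Net so far: 5 stops darker. Shutter speed: 1/4 → 0.3 → 0.4 → 0.5 → 0.6 → 0.8 → 1 → 1.3 → 1.6 → 2 → 2.5 → 3.2 → 4 → 5 → 6 → 8.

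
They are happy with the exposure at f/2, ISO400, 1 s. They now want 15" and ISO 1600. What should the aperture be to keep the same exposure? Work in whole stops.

f/16

Shutter speed: 1 → 2 → 4 → 8 → 15 — 4 stops slower (brighter).
ISO: 400 → 800 → 1600 — 2 stops higher (brighter).
Net change so far: 6 stops brighter. Offset with the aperture: f/2 → f/2.8 → f/4 → f/5.6 → f/8 → f/11 → f/16.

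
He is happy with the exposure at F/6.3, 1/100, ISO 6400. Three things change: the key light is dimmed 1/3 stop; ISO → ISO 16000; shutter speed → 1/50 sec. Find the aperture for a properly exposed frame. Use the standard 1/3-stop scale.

Scene light: 1/3 stop darker.
ISO: 6400 → 8000 → 10000 → 12800 → 16000 — 1 1/3 stops higher (brighter).
Shutter speed: 1/100 → 1/80 → 1/60 → 1/50 — 1 stop longer (brighter).
Net so far: 2 stops brighter. Aperture: f/6.3 → f/7.1 → f/8 → f/9 → f/10 → f/11 → f/13.

f/13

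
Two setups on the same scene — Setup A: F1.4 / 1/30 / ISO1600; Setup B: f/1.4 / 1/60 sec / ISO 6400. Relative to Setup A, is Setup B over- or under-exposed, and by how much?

1 stop brighter

Aperture: unchanged.
Shutter speed: 1/30 → 1/60 — 1 stop faster (darker).
ISO: 1600 → 3200 → 6400 — 2 stops higher (brighter).
Net: −1 +2 = +1 stop.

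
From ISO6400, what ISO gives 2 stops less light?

ISO: 6400 → 3200 → 1600 — 2 stops lower (darker).

ISO 1600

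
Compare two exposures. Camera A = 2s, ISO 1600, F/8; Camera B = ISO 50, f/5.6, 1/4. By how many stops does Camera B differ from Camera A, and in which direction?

7 stops darker

Aperture: f/8 → f/5.6 — 1 stop opened up (brighter).
Shutter speed: 2 → 1 → 1/2 → 1/4 — 3 stops faster (darker).
ISO: 1600 → 800 → 400 → 200 → 100 → 50 — 5 stops lower (darker).
Net: +1 −3 −5 = −7 stops.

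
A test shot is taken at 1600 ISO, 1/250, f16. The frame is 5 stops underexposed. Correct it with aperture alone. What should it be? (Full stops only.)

f/2.8

Underexposed by 5 stops → need 5 stops brighter.
Aperture: f/16 → f/11 → f/8 → f/5.6 → f/4 → f/2.8.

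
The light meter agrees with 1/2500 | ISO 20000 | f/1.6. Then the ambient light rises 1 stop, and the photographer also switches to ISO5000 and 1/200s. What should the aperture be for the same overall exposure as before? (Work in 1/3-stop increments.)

Scene light: 1 stop brighter.
ISO: 20000 → 16000 → 12800 → 10000 → 8000 → 6400 → 5000 — 2 stops dropped (darker).
Shutter speed: 1/2500 → 1/2000 → 1/1600 → 1/1250 → 1/1000 → 1/800 → 1/640 → 1/500 → 1/400 → 1/320 → 1/250 → 1/200 — 3 2/3 stops slower (brighter).
Net so far: 2 2/3 stops brighter. Aperture: f/1.6 → f/1.8 → f/2 → f/2.2 → f/2.5 → f/2.8 → f/3.2 → f/3.5 → f/4.

f/4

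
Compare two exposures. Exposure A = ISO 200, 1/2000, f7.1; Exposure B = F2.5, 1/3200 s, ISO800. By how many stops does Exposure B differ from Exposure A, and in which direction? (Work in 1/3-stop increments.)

4 1/3 stops brighter

Aperture: f/7.1 → f/6.3 → f/5.6 → f/5 → f/4.5 → f/4 → f/3.5 → f/3.2 → f/2.8 → f/2.5 — 3 stops opened up (brighter).
Shutter speed: 1/2000 → 1/2500 → 1/3200 — 2/3 stop shorter (darker).
ISO: 200 → 250 → 320 → 400 → 500 → 640 → 800 — 2 stops raised (brighter).
Net: +3 −2/3 +2 = +4 1/3 stops.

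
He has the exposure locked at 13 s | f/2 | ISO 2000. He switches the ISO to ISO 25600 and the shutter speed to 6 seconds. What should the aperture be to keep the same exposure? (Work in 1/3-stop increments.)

ISO: 2000 → 2500 → 3200 → 4000 → 5000 → 6400 → 8000 → 10000 → 12800 → 16000 → 20000 → 25600 — 3 2/3 stops raised (brighter).
Shutter speed: 13 → 10 → 8 → 6 — 1 stop faster (darker).
Net change so far: 2 2/3 stops brighter. Offset with the aperture: f/2 → f/2.2 → f/2.5 → f/2.8 → f/3.2 → f/3.5 → f/4 → f/4.5 → f/5.

f/5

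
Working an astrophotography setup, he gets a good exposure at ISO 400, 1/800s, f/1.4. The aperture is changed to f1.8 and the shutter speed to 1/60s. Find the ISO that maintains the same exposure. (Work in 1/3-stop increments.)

ISO 50

Aperture: f/1.4 → f/1.6 → f/1.8 — 2/3 stop narrower (darker).
Shutter speed: 1/800 → 1/640 → 1/500 → 1/400 → 1/320 → 1/250 → 1/200 → 1/160 → 1/125 → 1/100 → 1/80 → 1/60 — 3 2/3 stops slower (brighter).
Net change so far: 3 stops brighter. Offset with the ISO: 400 → 320 → 250 → 200 → 160 → 125 → 100 → 80 → 64 → 50.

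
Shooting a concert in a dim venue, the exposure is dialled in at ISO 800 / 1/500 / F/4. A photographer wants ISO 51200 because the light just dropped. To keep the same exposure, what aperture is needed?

f/32

ISO: 800 → 1600 → 3200 → 6400 → 12800 → 25600 → 51200 — 6 stops higher (brighter).
Need 6 stops darker from the aperture: f/4 → f/5.6 → f/8 → f/11 → f/16 → f/22 → f/32.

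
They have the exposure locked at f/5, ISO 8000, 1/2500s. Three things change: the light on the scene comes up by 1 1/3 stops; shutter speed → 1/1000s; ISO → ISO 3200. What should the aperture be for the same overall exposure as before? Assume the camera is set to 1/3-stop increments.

f/8

Scene light: 1 1/3 stops brighter.
Shutter speed: 1/2500 → 1/2000 → 1/1600 → 1/1250 → 1/1000 — 1 1/3 stops slower (brighter).
ISO: 8000 → 6400 → 5000 → 4000 → 3200 — 1 1/3 stops dropped (darker).
Net so far: 1 1/3 stops brighter. Aperture: f/5 → f/5.6 → f/6.3 → f/7.1 → f/8.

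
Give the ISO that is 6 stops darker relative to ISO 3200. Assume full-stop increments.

ISO: 3200 → 1600 → 800 → 400 → 200 → 100 → 50 — 6 stops dropped (darker).

ISO 50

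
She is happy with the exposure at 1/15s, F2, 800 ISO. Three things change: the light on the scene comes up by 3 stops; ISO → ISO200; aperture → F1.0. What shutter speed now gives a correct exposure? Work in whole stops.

Scene light: 3 stops brighter.
ISO: 800 → 400 → 200 — 2 stops dropped (darker).
Aperture: f/2 → f/1.4 → f/1.0 — 2 stops larger aperture (brighter).
Net so far: 3 stops brighter. Shutter speed: 1/15 → 1/30 → 1/60 → 1/125.

1/125s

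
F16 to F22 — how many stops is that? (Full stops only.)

f/16 → f/22 — count the steps: 1 stop.

1 stop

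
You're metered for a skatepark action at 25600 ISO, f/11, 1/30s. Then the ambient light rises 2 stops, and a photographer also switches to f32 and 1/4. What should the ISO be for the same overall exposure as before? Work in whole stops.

ISO 6400

Scene light: 2 stops brighter.
Aperture: f/11 → f/16 → f/22 → f/32 — 3 stops stopped down (darker).
Shutter speed: 1/30 → 1/15 → 1/8 → 1/4 — 3 stops slower (brighter).
Net so far: 2 stops brighter. ISO: 25600 → 12800 → 6400.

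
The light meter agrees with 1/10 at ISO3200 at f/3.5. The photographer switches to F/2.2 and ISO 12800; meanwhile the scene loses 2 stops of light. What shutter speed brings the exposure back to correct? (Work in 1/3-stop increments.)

Scene light: 2 stops darker.
Aperture: f/3.5 → f/3.2 → f/2.8 → f/2.5 → f/2.2 — 1 1/3 stops wider (brighter).
ISO: 3200 → 4000 → 5000 → 6400 → 8000 → 10000 → 12800 — 2 stops higher (brighter).
Net so far: 1 1/3 stops brighter. Shutter speed: 1/10 → 1/13 → 1/15 → 1/20 → 1/25.

1/25s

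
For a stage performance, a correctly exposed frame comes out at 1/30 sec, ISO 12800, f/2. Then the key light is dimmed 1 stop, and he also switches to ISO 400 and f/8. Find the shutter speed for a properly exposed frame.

30 s

Scene light: 1 stop darker.
ISO: 12800 → 6400 → 3200 → 1600 → 800 → 400 — 5 stops dropped (darker).
Aperture: f/2 → f/2.8 → f/4 → f/5.6 → f/8 — 4 stops smaller aperture (darker).
Net so far: 10 stops darker. Shutter speed: 1/30 → 1/15 → 1/8 → 1/4 → 1/2 → 1 → 2 → 4 → 8 → 15 → 30.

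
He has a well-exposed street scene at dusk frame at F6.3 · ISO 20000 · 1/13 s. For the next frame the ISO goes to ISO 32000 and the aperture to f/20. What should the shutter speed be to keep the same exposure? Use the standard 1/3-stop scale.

0.5 s

ISO: 20000 → 25600 → 32000 — 2/3 stop higher (brighter).
Aperture: f/6.3 → f/7.1 → f/8 → f/9 → f/10 → f/11 → f/13 → f/14 → f/16 → f/18 → f/20 — 3 1/3 stops smaller aperture (darker).
Net change so far: 2 2/3 stops darker. Offset with the shutter speed: 1/13 → 1/10 → 1/8 → 1/6 → 1/5 → 1/4 → 0.3 → 0.4 → 0.5.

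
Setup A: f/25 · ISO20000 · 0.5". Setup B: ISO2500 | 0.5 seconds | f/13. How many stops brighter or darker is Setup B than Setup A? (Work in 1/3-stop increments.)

1 stop darker

Aperture: f/25 → f/22 → f/20 → f/18 → f/16 → f/14 → f/13 — 2 stops opened up (brighter).
Shutter speed: unchanged.
ISO: 20000 → 16000 → 12800 → 10000 → 8000 → 6400 → 5000 → 4000 → 3200 → 2500 — 3 stops dropped (darker).
Net: +2 −3 = −1 stop.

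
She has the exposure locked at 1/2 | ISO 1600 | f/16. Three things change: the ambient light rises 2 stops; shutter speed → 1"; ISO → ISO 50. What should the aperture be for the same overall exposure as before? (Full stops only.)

f/8

Scene light: 2 stops brighter.
Shutter speed: 1/2 → 1 — 1 stop longer (brighter).
ISO: 1600 → 800 → 400 → 200 → 100 → 50 — 5 stops dropped (darker).
Net so far: 2 stops darker. Aperture: f/16 → f/11 → f/8.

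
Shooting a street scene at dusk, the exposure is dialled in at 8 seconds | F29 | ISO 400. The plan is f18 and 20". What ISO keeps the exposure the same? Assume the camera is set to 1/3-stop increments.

Aperture: f/29 → f/25 → f/22 → f/20 → f/18 — 1 1/3 stops wider (brighter).
Shutter speed: 8 → 10 → 13 → 15 → 20 — 1 1/3 stops slower (brighter).
Net change so far: 2 2/3 stops brighter. Offset with the ISO: 400 → 320 → 250 → 200 → 160 → 125 → 100 → 80 → 64.

ISO 64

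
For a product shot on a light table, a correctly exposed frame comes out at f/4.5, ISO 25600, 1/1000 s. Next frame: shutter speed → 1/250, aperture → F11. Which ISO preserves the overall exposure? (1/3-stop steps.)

ISO 40000

Shutter speed: 1/1000 → 1/800 → 1/640 → 1/500 → 1/400 → 1/320 → 1/250 — 2 stops slower (brighter).
Aperture: f/4.5 → f/5 → f/5.6 → f/6.3 → f/7.1 → f/8 → f/9 → f/10 → f/11 — 2 2/3 stops narrower (darker).
Net change so far: 2/3 stop darker. Offset with the ISO: 25600 → 32000 → 40000.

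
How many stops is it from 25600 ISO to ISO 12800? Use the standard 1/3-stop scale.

1 stop

25600 → 20000 → 16000 → 12800 — count the steps: 3 third-stops = 1 stop.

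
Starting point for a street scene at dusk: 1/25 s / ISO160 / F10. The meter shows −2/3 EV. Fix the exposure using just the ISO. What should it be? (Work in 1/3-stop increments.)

Underexposed by 2/3 stop → need 2/3 stop brighter.
ISO: 160 → 200 → 250.

ISO 250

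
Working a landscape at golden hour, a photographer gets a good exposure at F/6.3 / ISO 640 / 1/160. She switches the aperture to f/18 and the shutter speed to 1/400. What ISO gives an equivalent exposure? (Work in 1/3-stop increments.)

Aperture: f/6.3 → f/7.1 → f/8 → f/9 → f/10 → f/11 → f/13 → f/14 → f/16 → f/18 — 3 stops smaller aperture (darker).
Shutter speed: 1/160 → 1/200 → 1/250 → 1/320 → 1/400 — 1 1/3 stops faster (darker).
Net change so far: 4 1/3 stops darker. Offset with the ISO: 640 → 800 → 1000 → 1250 → 1600 → 2000 → 2500 → 3200 → 4000 → 5000 → 6400 → 8000 → 10000 → 12800.

ISO 12800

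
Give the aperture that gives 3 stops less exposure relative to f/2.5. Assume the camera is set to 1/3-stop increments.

Aperture: f/2.5 → f/2.8 → f/3.2 → f/3.5 → f/4 → f/4.5 → f/5 → f/5.6 → f/6.3 → f/7.1 — 3 stops narrower (darker).

f/7.1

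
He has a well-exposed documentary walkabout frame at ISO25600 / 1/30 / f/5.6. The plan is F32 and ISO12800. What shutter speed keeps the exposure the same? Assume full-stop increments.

Aperture: f/5.6 → f/8 → f/11 → f/16 → f/22 → f/32 — 5 stops stopped down (darker).
ISO: 25600 → 12800 — 1 stop dropped (darker).
Net change so far: 6 stops darker. Offset with the shutter speed: 1/30 → 1/15 → 1/8 → 1/4 → 1/2 → 1 → 2.

2 s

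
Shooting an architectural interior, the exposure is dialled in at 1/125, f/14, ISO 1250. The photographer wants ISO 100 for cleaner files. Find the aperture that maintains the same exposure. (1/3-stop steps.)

ISO: 1250 → 1000 → 800 → 640 → 500 → 400 → 320 → 250 → 200 → 160 → 125 → 100 — 3 2/3 stops dropped (darker).
Need 3 2/3 stops brighter from the aperture: f/14 → f/13 → f/11 → f/10 → f/9 → f/8 → f/7.1 → f/6.3 → f/5.6 → f/5 → f/4.5 → f/4.

f/4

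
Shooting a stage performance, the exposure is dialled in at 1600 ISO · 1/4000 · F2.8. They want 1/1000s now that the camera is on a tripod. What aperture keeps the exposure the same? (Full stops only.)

f/5.6

Shutter speed: 1/4000 → 1/2000 → 1/1000 — 2 stops slower (brighter).
Need 2 stops darker from the aperture: f/2.8 → f/4 → f/5.6.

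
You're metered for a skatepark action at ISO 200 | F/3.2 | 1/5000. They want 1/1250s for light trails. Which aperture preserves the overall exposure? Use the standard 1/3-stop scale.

f/6.3

Shutter speed: 1/5000 → 1/4000 → 1/3200 → 1/2500 → 1/2000 → 1/1600 → 1/1250 — 2 stops slower (brighter).
Need 2 stops darker from the aperture: f/3.2 → f/3.5 → f/4 → f/4.5 → f/5 → f/5.6 → f/6.3.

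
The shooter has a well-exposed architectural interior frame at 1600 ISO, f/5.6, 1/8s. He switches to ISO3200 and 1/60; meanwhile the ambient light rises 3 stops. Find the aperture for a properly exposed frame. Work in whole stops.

Scene light: 3 stops brighter.
ISO: 1600 → 3200 — 1 stop raised (brighter).
Shutter speed: 1/8 → 1/15 → 1/30 → 1/60 — 3 stops faster (darker).
Net so far: 1 stop brighter. Aperture: f/5.6 → f/8.

f/8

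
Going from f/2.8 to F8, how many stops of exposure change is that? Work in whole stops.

f/2.8 → f/4 → f/5.6 → f/8 — count the steps: 3 stops.

3 stops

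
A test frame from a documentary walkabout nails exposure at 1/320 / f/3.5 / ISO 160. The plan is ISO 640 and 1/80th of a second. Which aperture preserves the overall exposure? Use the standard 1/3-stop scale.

f/14

ISO: 160 → 200 → 250 → 320 → 400 → 500 → 640 — 2 stops higher (brighter).
Shutter speed: 1/320 → 1/250 → 1/200 → 1/160 → 1/125 → 1/100 → 1/80 — 2 stops slower (brighter).
Net change so far: 4 stops brighter. Offset with the aperture: f/3.5 → f/4 → f/4.5 → f/5 → f/5.6 → f/6.3 → f/7.1 → f/8 → f/9 → f/10 → f/11 → f/13 → f/14.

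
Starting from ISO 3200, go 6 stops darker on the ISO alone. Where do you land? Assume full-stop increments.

ISO 50

ISO: 3200 → 1600 → 800 → 400 → 200 → 100 → 50 — 6 stops lower (darker).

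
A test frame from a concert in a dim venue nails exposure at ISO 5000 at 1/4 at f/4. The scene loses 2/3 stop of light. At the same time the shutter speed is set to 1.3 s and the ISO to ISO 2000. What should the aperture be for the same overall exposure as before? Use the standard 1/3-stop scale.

Scene light: 2/3 stop darker.
Shutter speed: 1/4 → 0.3 → 0.4 → 0.5 → 0.6 → 0.8 → 1 → 1.3 — 2 1/3 stops slower (brighter).
ISO: 5000 → 4000 → 3200 → 2500 → 2000 — 1 1/3 stops lower (darker).
Net so far: 1/3 stop brighter. Aperture: f/4 → f/4.5.

f/4.5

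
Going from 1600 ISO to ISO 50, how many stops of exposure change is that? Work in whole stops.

1600 → 800 → 400 → 200 → 100 → 50 — count the steps: 5 stops.

5 stops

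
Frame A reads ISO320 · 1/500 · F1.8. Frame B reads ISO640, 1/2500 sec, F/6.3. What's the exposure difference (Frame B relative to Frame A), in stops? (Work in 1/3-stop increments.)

5 stops darker

Aperture: f/1.8 → f/2 → f/2.2 → f/2.5 → f/2.8 → f/3.2 → f/3.5 → f/4 → f/4.5 → f/5 → f/5.6 → f/6.3 — 3 2/3 stops stopped down (darker).
Shutter speed: 1/500 → 1/640 → 1/800 → 1/1000 → 1/1250 → 1/1600 → 1/2000 → 1/2500 — 2 1/3 stops faster (darker).
ISO: 320 → 400 → 500 → 640 — 1 stop raised (brighter).
Net: −3 2/3 −2 1/3 +1 = −5 stops.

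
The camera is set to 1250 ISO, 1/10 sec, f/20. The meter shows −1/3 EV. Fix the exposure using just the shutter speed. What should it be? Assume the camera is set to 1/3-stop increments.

1/8s

Underexposed by 1/3 stop → need 1/3 stop brighter.
Shutter speed: 1/10 → 1/8.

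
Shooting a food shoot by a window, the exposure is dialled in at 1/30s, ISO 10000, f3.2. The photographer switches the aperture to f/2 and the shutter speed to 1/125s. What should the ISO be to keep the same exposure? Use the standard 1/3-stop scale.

Aperture: f/3.2 → f/2.8 → f/2.5 → f/2.2 → f/2 — 1 1/3 stops wider (brighter).
Shutter speed: 1/30 → 1/40 → 1/50 → 1/60 → 1/80 → 1/100 → 1/125 — 2 stops faster (darker).
Net change so far: 2/3 stop darker. Offset with the ISO: 10000 → 12800 → 16000.

ISO 16000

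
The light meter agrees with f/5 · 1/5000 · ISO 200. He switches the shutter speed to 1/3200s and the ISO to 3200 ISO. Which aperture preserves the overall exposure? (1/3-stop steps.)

Shutter speed: 1/5000 → 1/4000 → 1/3200 — 2/3 stop longer (brighter).
ISO: 200 → 250 → 320 → 400 → 500 → 640 → 800 → 1000 → 1250 → 1600 → 2000 → 2500 → 3200 — 4 stops raised (brighter).
Net change so far: 4 2/3 stops brighter. Offset with the aperture: f/5 → f/5.6 → f/6.3 → f/7.1 → f/8 → f/9 → f/10 → f/11 → f/13 → f/14 → f/16 → f/18 → f/20 → f/22 → f/25.

f/25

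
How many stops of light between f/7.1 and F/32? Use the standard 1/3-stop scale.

4 1/3 stops

f/7.1 → f/8 → f/9 → f/10 → f/11 → f/13 → f/14 → f/16 → f/18 → f/20 → f/22 → f/25 → f/29 → f/32 — count the steps: 13 third-stops = 4 1/3 stops.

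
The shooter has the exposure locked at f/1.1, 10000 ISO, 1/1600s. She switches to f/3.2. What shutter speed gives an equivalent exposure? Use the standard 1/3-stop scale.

Aperture: f/1.1 → f/1.2 → f/1.4 → f/1.6 → f/1.8 → f/2 → f/2.2 → f/2.5 → f/2.8 → f/3.2 — 3 stops smaller aperture (darker).
Need 3 stops brighter from the shutter speed: 1/1600 → 1/1250 → 1/1000 → 1/800 → 1/640 → 1/500 → 1/400 → 1/320 → 1/250 → 1/200.

1/200s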